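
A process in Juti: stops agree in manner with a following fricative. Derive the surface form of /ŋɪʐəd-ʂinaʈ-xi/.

[ŋɪʐəzʂinaʂxi]

/d/ is a voiced alveolar stop. The following trigger /ʂ/ is a fricative, so /d/ must become a fricative as well.
A voiced alveolar fricative is [z], so the surface segment is [z].
The same rule applies at the second boundary: /ʈ/ → [ʂ] next to /x/.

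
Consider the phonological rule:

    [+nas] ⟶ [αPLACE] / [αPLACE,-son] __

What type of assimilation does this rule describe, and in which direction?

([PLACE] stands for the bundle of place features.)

The shared variable α links the value of the place features (abbreviated [PLACE]) on the target to the same value on the neighbouring segment, so place is the feature that assimilates.
The conditioning segment sits to the left of the focus bar, meaning the trigger precedes the segment that changes — progressive assimilation.

progressive place assimilation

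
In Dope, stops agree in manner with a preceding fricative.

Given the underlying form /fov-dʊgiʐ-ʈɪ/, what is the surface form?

The rule targets /d/ (voiced alveolar stop), which sits after the trigger /v/ (fricative).
A voiced alveolar fricative is [z], so the surface segment is [z].
The same rule applies at the second boundary: /ʈ/ → [ʂ] next to /ʐ/.

[fovzʊgiʐʂɪ]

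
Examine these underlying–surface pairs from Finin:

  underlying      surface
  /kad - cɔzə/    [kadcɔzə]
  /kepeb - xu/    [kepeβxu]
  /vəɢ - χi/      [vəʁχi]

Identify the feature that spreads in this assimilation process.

Comparing underlying and surface forms, /b/ → [β] is the alternation; the neighbouring /x/ is constant.
/b/ is a stop while /x/ is a fricative; the output [β] is a fricative, matching the trigger — so the feature that spreads is manner.
The same holds elsewhere in the data: /ɢ/ → [ʁ] before /χ/ (stop → fricative, matching a fricative) — only manner changes, and always toward the following segment.
Nothing changes in [kadcɔzə]: there the adjacent consonants already agree in manner (/d/ and /c/ are both stops), so this form is consistent with the same rule.

manner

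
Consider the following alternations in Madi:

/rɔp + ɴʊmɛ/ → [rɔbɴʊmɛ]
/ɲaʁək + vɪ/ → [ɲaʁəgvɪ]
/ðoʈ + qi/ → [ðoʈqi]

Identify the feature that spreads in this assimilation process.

voicing

Underlying /p/ is realised as [b] next to /ɴ/; /ɴ/ itself does not change.
/p/ is voiceless while /ɴ/ is voiced; the output [b] is voiced, matching the trigger — so the feature that spreads is voicing.
The same holds elsewhere in the data: /k/ → [g] before /v/ (voiceless → voiced, matching voiced) — only voicing changes, and always toward the following segment.
Nothing changes in [ðoʈqi]: there the adjacent consonants already agree in voicing (/ʈ/ and /q/ are both voiceless), so this form is consistent with the same rule.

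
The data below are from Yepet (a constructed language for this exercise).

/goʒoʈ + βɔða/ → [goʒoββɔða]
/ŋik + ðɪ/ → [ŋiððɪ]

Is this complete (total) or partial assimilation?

The segment that alternates is /ʈ/, which surfaces as [β] when adjacent to /β/.
The output [β] is identical to the trigger /β/ — every feature (place, manner, voicing) has been copied — so this is total assimilation.
The remaining alternation confirms this: /k/ → [ð] before /ð/ — in each case the output is a copy of the following consonant.

total assimilation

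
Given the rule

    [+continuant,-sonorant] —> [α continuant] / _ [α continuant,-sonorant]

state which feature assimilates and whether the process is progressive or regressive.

The shared variable α links the value of [continuant] on the target to that of the neighbouring obstruent. [continuant] distinguishes stops from fricatives — a manner-of-articulation feature — so this is manner assimilation.
The conditioning segment sits to the right of the focus bar, meaning the trigger follows the segment that changes — regressive assimilation.

regressive manner assimilation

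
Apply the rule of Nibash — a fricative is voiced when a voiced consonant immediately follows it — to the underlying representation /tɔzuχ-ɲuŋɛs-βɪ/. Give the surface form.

[tɔzuʁɲuŋɛzβɪ]

/χ/ is a voiceless uvular fricative. The following trigger /ɲ/ is voiced, so /χ/ must become voiced as well.
The voiced uvular fricative is [ʁ], so /χ/ → [ʁ].
At the second juncture, /s/ likewise becomes [z] adjacent to /β/.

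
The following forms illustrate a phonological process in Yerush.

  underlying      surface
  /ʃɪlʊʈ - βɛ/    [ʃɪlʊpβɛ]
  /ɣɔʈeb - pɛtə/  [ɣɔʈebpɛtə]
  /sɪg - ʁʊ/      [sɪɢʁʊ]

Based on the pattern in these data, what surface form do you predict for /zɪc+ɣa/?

[zɪkɣa]

The data show regressive place assimilation: /ʈ/ → [p] before /β/; /g/ → [ɢ] before /ʁ/. In each pair only place changes, matching the following consonant, while manner and voice stay constant.
Nothing changes in [ɣɔʈebpɛtə]: there the adjacent consonants already agree in place (/b/ and /p/ are both bilabial), so this form is consistent with the same rule.
The rule targets /c/ (voiceless palatal stop), which sits before the trigger /ɣ/ (velar).
A voiceless velar stop is [k], so the surface segment is [k].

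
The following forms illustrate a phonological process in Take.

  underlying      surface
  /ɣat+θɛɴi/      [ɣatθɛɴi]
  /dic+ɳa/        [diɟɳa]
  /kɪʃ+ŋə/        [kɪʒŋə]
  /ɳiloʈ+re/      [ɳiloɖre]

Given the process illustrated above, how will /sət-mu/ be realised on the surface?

The data show regressive voicing assimilation: /c/ → [ɟ] before /ɳ/; /ʃ/ → [ʒ] before /ŋ/; /ʈ/ → [ɖ] before /r/. In each pair only voicing changes, matching the following consonant, while place and manner stay constant.
No alternation appears in [ɣatθɛɴi]: there the adjacent consonants already agree in voicing (/t/ and /θ/ are both voiceless), so this form is consistent with the same rule.
/t/ is a voiceless alveolar stop. The following trigger /m/ is voiced, so /t/ must become voiced as well.
The voiced alveolar stop is [d], so /t/ → [d].

[sədmu]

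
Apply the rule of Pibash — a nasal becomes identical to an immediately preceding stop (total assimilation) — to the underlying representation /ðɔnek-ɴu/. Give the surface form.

/ɴ/ is the segment targeted by the rule; it sits immediately after /k/, so it assimilates completely and surfaces as [k].

[ðɔnekku]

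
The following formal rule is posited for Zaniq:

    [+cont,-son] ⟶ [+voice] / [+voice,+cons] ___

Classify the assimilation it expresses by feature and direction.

The structural change is [+voice], and the conditioning segment [+voice,+cons] (a voiced consonant) is itself voiced, so the target comes to share the voicing of its neighbour — voicing assimilation.
Since the environment is written before the underscore, the trigger precedes the target; the direction is progressive.

progressive voicing assimilation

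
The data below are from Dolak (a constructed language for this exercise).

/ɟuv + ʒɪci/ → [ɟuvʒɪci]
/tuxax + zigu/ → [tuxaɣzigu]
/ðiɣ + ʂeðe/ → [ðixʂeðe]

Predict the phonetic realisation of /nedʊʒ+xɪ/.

[nedʊʃxɪ]

The data show regressive voicing assimilation: /x/ → [ɣ] before /z/; /ɣ/ → [x] before /ʂ/. In each pair only voicing changes, matching the following consonant, while place and manner stay constant.
Nothing changes in [ɟuvʒɪci]: there the adjacent consonants already agree in voicing (/v/ and /ʒ/ are both voiced), so this form is consistent with the same rule.
/ʒ/ is a voiced postalveolar fricative. The following trigger /x/ is voiceless, so /ʒ/ must become voiceless as well.
The voiceless postalveolar fricative is [ʃ], so /ʒ/ → [ʃ].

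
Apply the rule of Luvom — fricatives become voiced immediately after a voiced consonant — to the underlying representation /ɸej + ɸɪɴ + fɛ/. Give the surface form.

The rule targets /ɸ/ (voiceless bilabial fricative), which sits after the trigger /j/ (voiced).
The voiced bilabial fricative is [β], so /ɸ/ → [β].
The same rule applies at the second boundary: /f/ → [v] next to /ɴ/.

[ɸejβɪɴvɛ]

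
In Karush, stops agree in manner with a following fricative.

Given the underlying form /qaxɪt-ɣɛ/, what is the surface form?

The rule targets /t/ (voiceless alveolar stop), which sits before the trigger /ɣ/ (fricative).
Changing only its manner to fricative gives [s] — the voiceless alveolar fricative.

[qaxɪsɣɛ]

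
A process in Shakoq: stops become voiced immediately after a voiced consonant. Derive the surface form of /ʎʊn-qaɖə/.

[ʎʊnɢaɖə]

/q/ is a voiceless uvular stop. The preceding trigger /n/ is voiced, so /q/ must become voiced as well.
Changing only its voicing to voiced gives [ɢ] — the voiced uvular stop.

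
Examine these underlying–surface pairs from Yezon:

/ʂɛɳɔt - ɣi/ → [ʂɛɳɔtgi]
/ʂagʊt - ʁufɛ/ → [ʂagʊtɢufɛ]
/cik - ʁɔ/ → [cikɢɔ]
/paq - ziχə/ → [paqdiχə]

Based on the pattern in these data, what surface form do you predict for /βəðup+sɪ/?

The data show progressive manner assimilation: /ɣ/ → [g] after /t/; /ʁ/ → [ɢ] after /t/; /ʁ/ → [ɢ] after /k/; /z/ → [d] after /q/. In each pair only manner changes, matching the preceding consonant, while place and voice stay constant.
/s/ is a voiceless alveolar fricative. The preceding trigger /p/ is a stop, so /s/ must become a stop as well.
The voiceless alveolar stop is [t], so /s/ → [t].

[βəðuptɪ]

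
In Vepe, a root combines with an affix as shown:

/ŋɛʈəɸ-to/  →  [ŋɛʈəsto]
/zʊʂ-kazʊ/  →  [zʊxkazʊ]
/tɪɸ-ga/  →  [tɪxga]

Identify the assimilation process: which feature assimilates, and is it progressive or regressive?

regressive place assimilation

Comparing underlying and surface forms, /ɸ/ → [s] is the alternation; the neighbouring /t/ is constant.
The change bilabial → alveolar matches the place of the following /t/, identifying this as place assimilation.
Manner and voice are unchanged, so the assimilation is partial, not total.
The other alternating forms pattern the same way: /ʂ/ → [x] before /k/ (retroflex → velar, matching velar); /ɸ/ → [x] before /g/ (bilabial → velar, matching velar) — only place changes, and always toward the following segment.
Since the segment that changes precedes the conditioning segment, the assimilation is regressive.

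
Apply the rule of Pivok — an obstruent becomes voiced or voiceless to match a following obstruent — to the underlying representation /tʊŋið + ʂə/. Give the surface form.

The rule targets /ð/ (voiced dental fricative), which sits before the trigger /ʂ/ (voiceless).
The voiceless dental fricative is [θ], so /ð/ → [θ].

[tʊŋiθʂə]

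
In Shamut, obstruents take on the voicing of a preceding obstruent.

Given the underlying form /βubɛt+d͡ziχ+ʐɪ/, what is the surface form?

/d͡z/ is a voiced alveolar affricate. The preceding trigger /t/ is voiceless, so /d͡z/ must become voiceless as well.
A voiceless alveolar affricate is [t͡s], so the surface segment is [t͡s].
The same rule applies at the second boundary: /ʐ/ → [ʂ] next to /χ/.

[βubɛtt͡siχʂɪ]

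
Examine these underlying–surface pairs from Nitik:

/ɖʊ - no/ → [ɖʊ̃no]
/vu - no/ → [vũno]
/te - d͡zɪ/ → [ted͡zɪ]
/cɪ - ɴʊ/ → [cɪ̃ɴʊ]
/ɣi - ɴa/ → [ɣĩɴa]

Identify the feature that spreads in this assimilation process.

nasality

The vowel /ʊ/ surfaces as nasalised [ʊ̃] next to the following nasal /n/ — it has acquired the [+nasal] feature of its neighbour.
The other forms show the same pattern: /u/ → [ũ] before /n/; /ɪ/ → [ɪ̃] before /ɴ/; /i/ → [ĩ] before /ɴ/ — each time a vowel is nasalised next to a following nasal.
No change occurs in [ted͡zɪ] because the vowel at the boundary is adjacent to an oral consonant, not a nasal (/e/ next to /d͡z/).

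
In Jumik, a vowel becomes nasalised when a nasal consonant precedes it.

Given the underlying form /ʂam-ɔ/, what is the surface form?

[ʂamɔ̃]

The vowel /ɔ/ is adjacent to the preceding nasal /m/, so it acquires [+nasal] and surfaces as [ɔ̃].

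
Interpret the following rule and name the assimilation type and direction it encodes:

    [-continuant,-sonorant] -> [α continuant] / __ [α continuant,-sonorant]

The rule copies [continuant] (continuancy) from the environment onto the target stops; since [±continuant] encodes the stop/fricative manner contrast, the assimilating dimension is manner.
The conditioning segment sits to the right of the focus bar, meaning the trigger follows the segment that changes — regressive assimilation.

regressive manner assimilation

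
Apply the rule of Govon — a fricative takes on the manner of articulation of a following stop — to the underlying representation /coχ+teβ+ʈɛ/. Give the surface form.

[coqtebʈɛ]

The rule targets /χ/ (voiceless uvular fricative), which sits before the trigger /t/ (stop).
The voiceless uvular stop is [q], so /χ/ → [q].
The same rule applies at the second boundary: /β/ → [b] next to /ʈ/.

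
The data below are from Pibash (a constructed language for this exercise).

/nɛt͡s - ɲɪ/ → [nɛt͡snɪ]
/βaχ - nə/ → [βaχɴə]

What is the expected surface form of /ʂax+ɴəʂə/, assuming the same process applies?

[ʂaxŋəʂə]

The data show progressive place assimilation: /ɲ/ → [n] after /t͡s/; /n/ → [ɴ] after /χ/. In each pair only place changes, matching the preceding consonant, while manner and voice stay constant.
The rule targets /ɴ/ (voiced uvular nasal), which sits after the trigger /x/ (velar).
A voiced velar nasal is [ŋ], so the surface segment is [ŋ].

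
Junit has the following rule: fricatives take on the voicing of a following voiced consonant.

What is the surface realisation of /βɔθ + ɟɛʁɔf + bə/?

/θ/ is a voiceless dental fricative. The following trigger /ɟ/ is voiced, so /θ/ must become voiced as well.
A voiced dental fricative is [ð], so the surface segment is [ð].
The same rule applies at the second boundary: /f/ → [v] next to /b/.

[βɔðɟɛʁɔvbə]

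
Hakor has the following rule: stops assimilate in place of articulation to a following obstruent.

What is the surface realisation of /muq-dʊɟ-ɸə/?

The rule targets /q/ (voiceless uvular stop), which sits before the trigger /d/ (alveolar).
Changing only its place to alveolar gives [t] — the voiceless alveolar stop.
The same rule applies at the second boundary: /ɟ/ → [b] next to /ɸ/.

[mutdʊbɸə]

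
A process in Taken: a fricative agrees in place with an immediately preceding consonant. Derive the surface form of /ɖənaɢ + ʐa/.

[ɖənaɢʁa]

The rule targets /ʐ/ (voiced retroflex fricative), which sits after the trigger /ɢ/ (uvular).
A voiced uvular fricative is [ʁ], so the surface segment is [ʁ].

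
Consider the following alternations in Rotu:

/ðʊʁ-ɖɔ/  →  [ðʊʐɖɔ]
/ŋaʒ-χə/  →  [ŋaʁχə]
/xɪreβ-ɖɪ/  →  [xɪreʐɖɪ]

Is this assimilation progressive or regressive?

regressive

Underlying /ʁ/ is realised as [ʐ] next to /ɖ/; /ɖ/ itself does not change.
The change uvular → retroflex matches the place of the following /ɖ/, identifying this as place assimilation.
The other alternating forms pattern the same way: /ʒ/ → [ʁ] before /χ/ (postalveolar → uvular, matching uvular); /β/ → [ʐ] before /ɖ/ (bilabial → retroflex, matching retroflex) — only place changes, and always toward the following segment.
Since the segment that changes precedes the conditioning segment, the assimilation is regressive.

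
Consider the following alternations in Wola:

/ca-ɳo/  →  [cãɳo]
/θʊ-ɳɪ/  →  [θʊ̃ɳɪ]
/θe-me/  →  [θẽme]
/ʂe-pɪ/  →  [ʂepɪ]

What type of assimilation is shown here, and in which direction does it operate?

The vowel /a/ surfaces as nasalised [ã] next to the following nasal /ɳ/ — it has acquired the [+nasal] feature of its neighbour.
The other forms show the same pattern: /ʊ/ → [ʊ̃] before /ɳ/; /e/ → [ẽ] before /m/ — each time a vowel is nasalised next to a following nasal.
No change occurs in [ʂepɪ] because the vowel at the boundary is adjacent to an oral consonant, not a nasal (/e/ next to /p/).
Because the conditioning nasal is to the right of the vowel that changes, the process is regressive (anticipatory).

regressive nasality assimilation (vowel nasalisation)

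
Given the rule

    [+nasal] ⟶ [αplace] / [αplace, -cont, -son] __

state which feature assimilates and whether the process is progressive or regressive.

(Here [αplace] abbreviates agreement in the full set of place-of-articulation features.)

progressive place assimilation

The rule copies the place features (abbreviated [place]) from the environment onto the target, so the assimilating feature is place.
The conditioning segment sits to the left of the focus bar, meaning the trigger precedes the segment that changes — progressive assimilation.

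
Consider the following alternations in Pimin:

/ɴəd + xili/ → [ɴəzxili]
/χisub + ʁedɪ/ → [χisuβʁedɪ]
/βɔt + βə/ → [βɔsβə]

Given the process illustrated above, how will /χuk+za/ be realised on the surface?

The data show regressive manner assimilation: /d/ → [z] before /x/; /b/ → [β] before /ʁ/; /t/ → [s] before /β/. In each pair only manner changes, matching the following consonant, while place and voice stay constant.
The rule targets /k/ (voiceless velar stop), which sits before the trigger /z/ (fricative).
The voiceless velar fricative is [x], so /k/ → [x].

[χuxza]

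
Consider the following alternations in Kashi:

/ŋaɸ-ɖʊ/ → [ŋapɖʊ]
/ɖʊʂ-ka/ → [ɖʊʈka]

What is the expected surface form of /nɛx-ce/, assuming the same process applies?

The data show regressive manner assimilation: /ɸ/ → [p] before /ɖ/; /ʂ/ → [ʈ] before /k/. In each pair only manner changes, matching the following consonant, while place and voice stay constant.
The rule targets /x/ (voiceless velar fricative), which sits before the trigger /c/ (stop).
A voiceless velar stop is [k], so the surface segment is [k].

[nɛkce]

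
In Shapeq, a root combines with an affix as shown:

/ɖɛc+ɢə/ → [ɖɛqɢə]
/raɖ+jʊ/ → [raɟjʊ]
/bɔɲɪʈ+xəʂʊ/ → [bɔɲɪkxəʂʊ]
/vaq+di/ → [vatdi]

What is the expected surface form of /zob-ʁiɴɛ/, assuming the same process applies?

[zoɢʁiɴɛ]

The data show regressive place assimilation: /c/ → [q] before /ɢ/; /ɖ/ → [ɟ] before /j/; /ʈ/ → [k] before /x/; /q/ → [t] before /d/. In each pair only place changes, matching the following consonant, while manner and voice stay constant.
The rule targets /b/ (voiced bilabial stop), which sits before the trigger /ʁ/ (uvular).
A voiced uvular stop is [ɢ], so the surface segment is [ɢ].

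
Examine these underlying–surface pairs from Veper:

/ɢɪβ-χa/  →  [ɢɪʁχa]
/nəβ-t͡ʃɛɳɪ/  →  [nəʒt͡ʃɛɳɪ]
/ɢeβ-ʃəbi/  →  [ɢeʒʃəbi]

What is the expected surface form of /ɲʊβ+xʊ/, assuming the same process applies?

The data show regressive place assimilation: /β/ → [ʁ] before /χ/; /β/ → [ʒ] before /t͡ʃ/; /β/ → [ʒ] before /ʃ/. In each pair only place changes, matching the following consonant, while manner and voice stay constant.
The rule targets /β/ (voiced bilabial fricative), which sits before the trigger /x/ (velar).
Changing only its place to velar gives [ɣ] — the voiced velar fricative.

[ɲʊɣxʊ]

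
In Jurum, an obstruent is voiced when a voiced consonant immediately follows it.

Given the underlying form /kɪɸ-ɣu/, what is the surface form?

[kɪβɣu]

The rule targets /ɸ/ (voiceless bilabial fricative), which sits before the trigger /ɣ/ (voiced).
The voiced bilabial fricative is [β], so /ɸ/ → [β].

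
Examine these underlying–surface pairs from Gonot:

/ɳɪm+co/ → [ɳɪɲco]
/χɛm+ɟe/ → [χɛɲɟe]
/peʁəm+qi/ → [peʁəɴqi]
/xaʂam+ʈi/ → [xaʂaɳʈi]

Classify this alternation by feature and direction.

regressive place assimilation

Underlying /m/ is realised as [ɲ] next to /c/; /c/ itself does not change.
/m/ is bilabial while /c/ is palatal; the output [ɲ] is palatal, matching the trigger — so the feature that spreads is place.
Manner and voice are unchanged, so the assimilation is partial, not total.
The other alternating forms pattern the same way: /m/ → [ɲ] before /ɟ/ (bilabial → palatal, matching palatal); /m/ → [ɴ] before /q/ (bilabial → uvular, matching uvular); /m/ → [ɳ] before /ʈ/ (bilabial → retroflex, matching retroflex) — only place changes, and always toward the following segment.
Since the segment that changes precedes the conditioning segment, the assimilation is regressive.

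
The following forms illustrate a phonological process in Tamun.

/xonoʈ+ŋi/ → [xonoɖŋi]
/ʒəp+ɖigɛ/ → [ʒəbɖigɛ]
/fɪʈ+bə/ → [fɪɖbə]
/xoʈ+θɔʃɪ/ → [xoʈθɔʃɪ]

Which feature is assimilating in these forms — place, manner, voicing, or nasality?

voicing

Comparing underlying and surface forms, /ʈ/ → [ɖ] is the alternation; the neighbouring /ŋ/ is constant.
/ʈ/ is voiceless while /ŋ/ is voiced; the output [ɖ] is voiced, matching the trigger — so the feature that spreads is voicing.
The same holds elsewhere in the data: /p/ → [b] before /ɖ/ (voiceless → voiced, matching voiced); /ʈ/ → [ɖ] before /b/ (voiceless → voiced, matching voiced) — only voicing changes, and always toward the following segment.
No alternation appears in [xoʈθɔʃɪ]: there the adjacent consonants already agree in voicing (/ʈ/ and /θ/ are both voiceless), so this form is consistent with the same rule.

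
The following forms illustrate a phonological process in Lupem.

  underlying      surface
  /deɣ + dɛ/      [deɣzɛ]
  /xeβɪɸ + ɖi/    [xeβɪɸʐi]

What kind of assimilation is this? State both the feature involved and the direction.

progressive manner assimilation

Underlying /d/ is realised as [z] next to /ɣ/; /ɣ/ itself does not change.
The change stop → fricative matches the manner of the preceding /ɣ/, identifying this as manner assimilation.
Place and voice are unchanged, so the assimilation is partial, not total.
The same holds elsewhere in the data: /ɖ/ → [ʐ] after /ɸ/ (stop → fricative, matching a fricative) — only manner changes, and always toward the preceding segment.
Since the segment that changes follows the conditioning segment, the assimilation is progressive.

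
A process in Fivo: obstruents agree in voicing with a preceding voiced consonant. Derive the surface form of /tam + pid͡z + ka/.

The rule targets /p/ (voiceless bilabial stop), which sits after the trigger /m/ (voiced).
Changing only its voicing to voiced gives [b] — the voiced bilabial stop.
The same rule applies at the second boundary: /k/ → [g] next to /d͡z/.

[tambid͡zga]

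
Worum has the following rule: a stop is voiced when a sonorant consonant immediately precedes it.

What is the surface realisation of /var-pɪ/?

[varbɪ]

The rule targets /p/ (voiceless bilabial stop), which sits after the trigger /r/ (voiced).
The voiced bilabial stop is [b], so /p/ → [b].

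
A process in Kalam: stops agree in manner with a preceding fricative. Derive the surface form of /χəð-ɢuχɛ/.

[χəðʁuχɛ]

/ɢ/ is a voiced uvular stop. The preceding trigger /ð/ is a fricative, so /ɢ/ must become a fricative as well.
A voiced uvular fricative is [ʁ], so the surface segment is [ʁ].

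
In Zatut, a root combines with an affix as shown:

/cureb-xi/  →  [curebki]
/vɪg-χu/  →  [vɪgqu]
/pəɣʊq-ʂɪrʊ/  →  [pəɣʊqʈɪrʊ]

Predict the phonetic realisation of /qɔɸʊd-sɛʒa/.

The data show progressive manner assimilation: /x/ → [k] after /b/; /χ/ → [q] after /g/; /ʂ/ → [ʈ] after /q/. In each pair only manner changes, matching the preceding consonant, while place and voice stay constant.
The rule targets /s/ (voiceless alveolar fricative), which sits after the trigger /d/ (stop).
The voiceless alveolar stop is [t], so /s/ → [t].

[qɔɸʊdtɛʒa]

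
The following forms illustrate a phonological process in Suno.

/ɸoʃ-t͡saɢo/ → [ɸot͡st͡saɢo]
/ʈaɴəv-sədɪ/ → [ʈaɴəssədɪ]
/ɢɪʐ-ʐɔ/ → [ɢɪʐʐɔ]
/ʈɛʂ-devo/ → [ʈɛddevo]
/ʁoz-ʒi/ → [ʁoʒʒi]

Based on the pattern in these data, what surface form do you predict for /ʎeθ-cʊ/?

The data show regressive total assimilation (/ʃ/ → [t͡s] before /t͡s/; /v/ → [s] before /s/; /ʂ/ → [d] before /d/; /z/ → [ʒ] before /ʒ/): in every case the target segment becomes identical to its following neighbour, copying more than a single feature.
In [ɢɪʐʐɔ] the two consonants at the boundary are already identical (/ʐ/ + /ʐ/), so the rule applies vacuously and nothing changes.
/θ/ is the segment targeted by the rule; it sits immediately before /c/, so it assimilates completely and surfaces as [c].

[ʎeccʊ]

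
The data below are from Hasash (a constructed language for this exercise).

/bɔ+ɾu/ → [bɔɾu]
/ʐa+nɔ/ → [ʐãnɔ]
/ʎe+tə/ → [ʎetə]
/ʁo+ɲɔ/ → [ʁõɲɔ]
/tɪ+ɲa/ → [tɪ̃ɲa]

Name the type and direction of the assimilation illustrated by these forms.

The vowel /a/ surfaces as nasalised [ã] next to the following nasal /n/ — it has acquired the [+nasal] feature of its neighbour.
Likewise in the remaining data: /o/ → [õ] before /ɲ/; /ɪ/ → [ɪ̃] before /ɲ/ — each time a vowel is nasalised next to a following nasal.
No change occurs in [bɔɾu], [ʎetə] because the vowel at the boundary is adjacent to an oral consonant, not a nasal (/ɔ/ next to /ɾ/; /e/ next to /t/).
Because the conditioning nasal is to the right of the vowel that changes, the process is regressive (anticipatory).

regressive nasality assimilation (vowel nasalisation)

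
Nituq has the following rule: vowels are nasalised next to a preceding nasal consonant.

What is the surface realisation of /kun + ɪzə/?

[kunɪ̃zə]

The vowel /ɪ/ is adjacent to the preceding nasal /n/, so it acquires [+nasal] and surfaces as [ɪ̃].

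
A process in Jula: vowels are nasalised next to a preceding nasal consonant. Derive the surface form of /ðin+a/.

[ðinã]

/a/ sits next to the nasal /n/ and is therefore nasalised to [ã].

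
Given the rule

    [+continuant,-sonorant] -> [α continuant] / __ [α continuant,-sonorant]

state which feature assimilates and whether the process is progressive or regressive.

regressive manner assimilation

The rule copies [continuant] (continuancy) from the environment onto the target fricatives; since [±continuant] encodes the stop/fricative manner contrast, the assimilating dimension is manner.
Since the environment is written after the underscore, the trigger follows the target; the direction is regressive.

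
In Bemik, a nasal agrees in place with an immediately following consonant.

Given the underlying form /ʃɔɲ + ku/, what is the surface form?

[ʃɔŋku]

The rule targets /ɲ/ (voiced palatal nasal), which sits before the trigger /k/ (velar).
A voiced velar nasal is [ŋ], so the surface segment is [ŋ].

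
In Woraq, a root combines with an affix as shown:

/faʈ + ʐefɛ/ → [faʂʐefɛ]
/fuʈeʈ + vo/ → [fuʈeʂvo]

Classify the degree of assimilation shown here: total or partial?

The segment that alternates is /ʈ/, which surfaces as [ʂ] when adjacent to /ʐ/.
The change stop → fricative matches the manner of the following /ʐ/, identifying this as manner assimilation.
Place and voice are unchanged, so the assimilation is partial, not total.
The other alternating form patterns the same way: /ʈ/ → [ʂ] before /v/ (stop → fricative, matching a fricative) — only manner changes, and always toward the following segment.

partial assimilation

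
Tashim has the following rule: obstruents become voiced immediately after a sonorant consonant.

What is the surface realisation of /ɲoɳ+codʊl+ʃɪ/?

/c/ is a voiceless palatal stop. The preceding trigger /ɳ/ is voiced, so /c/ must become voiced as well.
Changing only its voicing to voiced gives [ɟ] — the voiced palatal stop.
At the second juncture, /ʃ/ likewise becomes [ʒ] adjacent to /l/.

[ɲoɳɟodʊlʒɪ]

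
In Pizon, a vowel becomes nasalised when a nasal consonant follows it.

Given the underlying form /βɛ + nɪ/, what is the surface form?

[βɛ̃nɪ]

The vowel /ɛ/ is adjacent to the following nasal /n/, so it acquires [+nasal] and surfaces as [ɛ̃].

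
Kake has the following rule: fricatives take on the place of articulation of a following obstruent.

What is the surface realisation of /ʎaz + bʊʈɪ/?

The rule targets /z/ (voiced alveolar fricative), which sits before the trigger /b/ (bilabial).
The voiced bilabial fricative is [β], so /z/ → [β].

[ʎaβbʊʈɪ]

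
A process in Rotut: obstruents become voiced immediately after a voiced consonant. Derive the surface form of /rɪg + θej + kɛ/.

/θ/ is a voiceless dental fricative. The preceding trigger /g/ is voiced, so /θ/ must become voiced as well.
Changing only its voicing to voiced gives [ð] — the voiced dental fricative.
The same rule applies at the second boundary: /k/ → [g] next to /j/.

[rɪgðejgɛ]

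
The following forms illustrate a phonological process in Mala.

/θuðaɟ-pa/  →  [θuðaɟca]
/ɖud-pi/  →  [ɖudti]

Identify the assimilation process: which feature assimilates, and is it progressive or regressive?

Comparing underlying and surface forms, /p/ → [c] is the alternation; the neighbouring /ɟ/ is constant.
The change bilabial → palatal matches the place of the preceding /ɟ/, identifying this as place assimilation.
Manner and voice are unchanged, so the assimilation is partial, not total.
The other alternating form patterns the same way: /p/ → [t] after /d/ (bilabial → alveolar, matching alveolar) — only place changes, and always toward the preceding segment.
Since the segment that changes follows the conditioning segment, the assimilation is progressive.

progressive place assimilation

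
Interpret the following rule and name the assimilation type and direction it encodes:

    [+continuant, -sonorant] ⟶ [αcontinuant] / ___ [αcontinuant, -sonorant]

The rule copies [continuant] (continuancy) from the environment onto the target fricatives; since [±continuant] encodes the stop/fricative manner contrast, the assimilating dimension is manner.
Since the environment is written after the underscore, the trigger follows the target; the direction is regressive.

regressive manner assimilation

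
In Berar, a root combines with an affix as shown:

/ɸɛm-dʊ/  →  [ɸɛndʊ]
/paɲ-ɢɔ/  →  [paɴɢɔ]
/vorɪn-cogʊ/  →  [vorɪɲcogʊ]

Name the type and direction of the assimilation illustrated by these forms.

Underlying /m/ is realised as [n] next to /d/; /d/ itself does not change.
The change bilabial → alveolar matches the place of the following /d/, identifying this as place assimilation.
Manner and voice are unchanged, so the assimilation is partial, not total.
Checking the remaining alternations: /ɲ/ → [ɴ] before /ɢ/ (palatal → uvular, matching uvular); /n/ → [ɲ] before /c/ (alveolar → palatal, matching palatal) — only place changes, and always toward the following segment.
Since the segment that changes precedes the conditioning segment, the assimilation is regressive.

regressive place assimilation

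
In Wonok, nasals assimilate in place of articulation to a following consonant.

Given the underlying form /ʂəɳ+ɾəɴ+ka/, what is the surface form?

[ʂənɾəŋka]

/ɳ/ is a voiced retroflex nasal. The following trigger /ɾ/ is alveolar, so /ɳ/ must become alveolar as well.
The voiced alveolar nasal is [n], so /ɳ/ → [n].
At the second juncture, /ɴ/ likewise becomes [ŋ] adjacent to /k/.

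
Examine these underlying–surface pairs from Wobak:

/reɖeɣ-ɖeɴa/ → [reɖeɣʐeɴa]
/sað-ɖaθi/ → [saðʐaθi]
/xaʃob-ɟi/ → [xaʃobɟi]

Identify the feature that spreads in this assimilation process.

Comparing underlying and surface forms, /ɖ/ → [ʐ] is the alternation; the neighbouring /ɣ/ is constant.
The change stop → fricative matches the manner of the preceding /ɣ/, identifying this as manner assimilation.
The same holds elsewhere in the data: /ɖ/ → [ʐ] after /ð/ (stop → fricative, matching a fricative) — only manner changes, and always toward the preceding segment.
Nothing changes in [xaʃobɟi]: there the adjacent consonants already agree in manner (/ɟ/ and /b/ are both stops), so this form is consistent with the same rule.

manner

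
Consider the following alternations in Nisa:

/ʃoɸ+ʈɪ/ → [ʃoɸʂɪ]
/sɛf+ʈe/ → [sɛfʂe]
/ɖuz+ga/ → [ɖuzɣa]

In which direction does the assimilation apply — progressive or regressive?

progressive

Comparing underlying and surface forms, /ʈ/ → [ʂ] is the alternation; the neighbouring /ɸ/ is constant.
The change stop → fricative matches the manner of the preceding /ɸ/, identifying this as manner assimilation.
The same holds elsewhere in the data: /ʈ/ → [ʂ] after /f/ (stop → fricative, matching a fricative); /g/ → [ɣ] after /z/ (stop → fricative, matching a fricative) — only manner changes, and always toward the preceding segment.
The trigger is the preceding segment, so the direction is progressive (perseverative).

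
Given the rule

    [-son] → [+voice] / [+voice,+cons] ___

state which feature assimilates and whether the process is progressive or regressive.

The target ([-son], obstruents) acquires [+voice] next to a voiced consonant ([+voice,+cons]) — it takes on the voicing of its neighbour, so the feature that spreads is voicing.
Since the environment is written before the underscore, the trigger precedes the target; the direction is progressive.

progressive voicing assimilation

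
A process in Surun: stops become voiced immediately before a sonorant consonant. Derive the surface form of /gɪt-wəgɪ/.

The rule targets /t/ (voiceless alveolar stop), which sits before the trigger /w/ (voiced).
A voiced alveolar stop is [d], so the surface segment is [d].

[gɪdwəgɪ]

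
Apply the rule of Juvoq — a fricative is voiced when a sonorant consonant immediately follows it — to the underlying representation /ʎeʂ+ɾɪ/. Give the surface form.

The rule targets /ʂ/ (voiceless retroflex fricative), which sits before the trigger /ɾ/ (voiced).
The voiced retroflex fricative is [ʐ], so /ʂ/ → [ʐ].

[ʎeʐɾɪ]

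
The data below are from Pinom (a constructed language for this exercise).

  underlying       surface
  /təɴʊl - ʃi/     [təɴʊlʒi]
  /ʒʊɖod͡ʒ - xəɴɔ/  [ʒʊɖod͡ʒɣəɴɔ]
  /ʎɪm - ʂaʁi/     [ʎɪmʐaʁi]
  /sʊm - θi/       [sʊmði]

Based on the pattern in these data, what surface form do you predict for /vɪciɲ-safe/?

[vɪciɲzafe]

The data show progressive voicing assimilation: /ʃ/ → [ʒ] after /l/; /x/ → [ɣ] after /d͡ʒ/; /ʂ/ → [ʐ] after /m/; /θ/ → [ð] after /m/. In each pair only voicing changes, matching the preceding consonant, while place and manner stay constant.
The rule targets /s/ (voiceless alveolar fricative), which sits after the trigger /ɲ/ (voiced).
A voiced alveolar fricative is [z], so the surface segment is [z].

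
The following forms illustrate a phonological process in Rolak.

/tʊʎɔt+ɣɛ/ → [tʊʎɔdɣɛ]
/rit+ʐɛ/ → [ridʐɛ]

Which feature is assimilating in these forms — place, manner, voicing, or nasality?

Comparing underlying and surface forms, /t/ → [d] is the alternation; the neighbouring /ɣ/ is constant.
/t/ is voiceless while /ɣ/ is voiced; the output [d] is voiced, matching the trigger — so the feature that spreads is voicing.
Checking the remaining alternation: /t/ → [d] before /ʐ/ (voiceless → voiced, matching voiced) — only voicing changes, and always toward the following segment.

voicing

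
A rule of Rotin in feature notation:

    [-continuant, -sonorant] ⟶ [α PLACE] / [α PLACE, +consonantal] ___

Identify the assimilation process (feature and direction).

The rule copies the place features (abbreviated [PLACE]) from the environment onto the target, so the assimilating feature is place.
Since the environment is written before the underscore, the trigger precedes the target; the direction is progressive.

progressive place assimilation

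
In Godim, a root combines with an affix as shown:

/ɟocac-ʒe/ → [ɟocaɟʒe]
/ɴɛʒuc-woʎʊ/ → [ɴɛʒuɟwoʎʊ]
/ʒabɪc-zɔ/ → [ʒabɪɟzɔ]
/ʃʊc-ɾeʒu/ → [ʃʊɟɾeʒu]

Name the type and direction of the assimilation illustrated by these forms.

regressive voicing assimilation

The segment that alternates is /c/, which surfaces as [ɟ] when adjacent to /ʒ/.
The change voiceless → voiced matches the voicing of the following /ʒ/, identifying this as voicing assimilation.
Place and manner are unchanged, so the assimilation is partial, not total.
Checking the remaining alternations: /c/ → [ɟ] before /w/ (voiceless → voiced, matching voiced); /c/ → [ɟ] before /z/ (voiceless → voiced, matching voiced); /c/ → [ɟ] before /ɾ/ (voiceless → voiced, matching voiced) — only voicing changes, and always toward the following segment.
The trigger is the following segment, so the direction is regressive (anticipatory).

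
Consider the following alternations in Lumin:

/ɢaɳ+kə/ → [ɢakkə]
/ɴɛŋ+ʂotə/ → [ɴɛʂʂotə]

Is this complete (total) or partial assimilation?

The segment that alternates is /ɳ/, which surfaces as [k] when adjacent to /k/.
The output [k] is identical to the trigger /k/ — every feature (place, manner, voicing) has been copied — so this is total assimilation.
The other form behaves the same way: /ŋ/ → [ʂ] before /ʂ/ — in each case the output is a copy of the following consonant.

total assimilation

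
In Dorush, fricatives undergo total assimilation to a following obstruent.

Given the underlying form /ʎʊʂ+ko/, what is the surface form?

[ʎʊkko]

/ʂ/ is the segment targeted by the rule; it sits immediately before /k/, so it assimilates completely and surfaces as [k].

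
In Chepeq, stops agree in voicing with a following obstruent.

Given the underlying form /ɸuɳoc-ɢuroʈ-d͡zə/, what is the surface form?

[ɸuɳoɟɢuroɖd͡zə]

/c/ is a voiceless palatal stop. The following trigger /ɢ/ is voiced, so /c/ must become voiced as well.
Changing only its voicing to voiced gives [ɟ] — the voiced palatal stop.
The same rule applies at the second boundary: /ʈ/ → [ɖ] next to /d͡z/.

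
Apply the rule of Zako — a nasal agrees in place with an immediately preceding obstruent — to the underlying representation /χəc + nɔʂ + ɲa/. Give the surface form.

[χəcɲɔʂɳa]

/n/ is a voiced alveolar nasal. The preceding trigger /c/ is palatal, so /n/ must become palatal as well.
Changing only its place to palatal gives [ɲ] — the voiced palatal nasal.
At the second juncture, /ɲ/ likewise becomes [ɳ] adjacent to /ʂ/.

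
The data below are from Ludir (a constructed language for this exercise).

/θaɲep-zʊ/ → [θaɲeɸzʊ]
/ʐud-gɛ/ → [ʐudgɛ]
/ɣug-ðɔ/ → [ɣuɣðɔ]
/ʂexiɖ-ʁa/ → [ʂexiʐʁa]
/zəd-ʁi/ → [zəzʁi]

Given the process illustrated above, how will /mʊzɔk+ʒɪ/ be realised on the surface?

[mʊzɔxʒɪ]

The data show regressive manner assimilation: /p/ → [ɸ] before /z/; /g/ → [ɣ] before /ð/; /ɖ/ → [ʐ] before /ʁ/; /d/ → [z] before /ʁ/. In each pair only manner changes, matching the following consonant, while place and voice stay constant.
No alternation appears in [ʐudgɛ]: there the adjacent consonants already agree in manner (/d/ and /g/ are both stops), so this form is consistent with the same rule.
The rule targets /k/ (voiceless velar stop), which sits before the trigger /ʒ/ (fricative).
The voiceless velar fricative is [x], so /k/ → [x].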